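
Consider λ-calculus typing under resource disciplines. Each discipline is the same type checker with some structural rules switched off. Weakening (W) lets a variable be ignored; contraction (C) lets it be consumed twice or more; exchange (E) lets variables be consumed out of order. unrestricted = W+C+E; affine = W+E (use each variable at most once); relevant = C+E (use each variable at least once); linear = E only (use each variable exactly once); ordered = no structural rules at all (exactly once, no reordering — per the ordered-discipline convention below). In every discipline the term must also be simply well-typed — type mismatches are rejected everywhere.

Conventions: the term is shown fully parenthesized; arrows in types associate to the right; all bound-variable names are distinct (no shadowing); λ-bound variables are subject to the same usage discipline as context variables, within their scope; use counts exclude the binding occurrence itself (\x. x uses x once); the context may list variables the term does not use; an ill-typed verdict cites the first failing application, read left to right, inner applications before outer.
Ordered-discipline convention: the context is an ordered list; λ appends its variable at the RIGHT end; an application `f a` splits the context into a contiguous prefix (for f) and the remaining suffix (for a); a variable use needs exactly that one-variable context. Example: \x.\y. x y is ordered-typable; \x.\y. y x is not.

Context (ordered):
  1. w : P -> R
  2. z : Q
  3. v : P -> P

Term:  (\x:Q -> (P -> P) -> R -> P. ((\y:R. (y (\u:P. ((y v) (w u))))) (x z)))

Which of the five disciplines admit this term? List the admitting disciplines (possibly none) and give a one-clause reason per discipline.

accepted by: none
usage: w: 1, z: 1, v: 1, x (bound): 1, y (bound): 2, u (bound): 1
uses in reading order: y, y, v, w, u, x, z
typing: ill-typed: applying a non-function (R)
ordered ✗ (the type mismatch rejects it)
linear ✗ (not simply typable)
affine ✗ (fails simple typing)
relevant ✗ (a type mismatch blocks all five)
unrestricted ✗ (the type mismatch rejects it)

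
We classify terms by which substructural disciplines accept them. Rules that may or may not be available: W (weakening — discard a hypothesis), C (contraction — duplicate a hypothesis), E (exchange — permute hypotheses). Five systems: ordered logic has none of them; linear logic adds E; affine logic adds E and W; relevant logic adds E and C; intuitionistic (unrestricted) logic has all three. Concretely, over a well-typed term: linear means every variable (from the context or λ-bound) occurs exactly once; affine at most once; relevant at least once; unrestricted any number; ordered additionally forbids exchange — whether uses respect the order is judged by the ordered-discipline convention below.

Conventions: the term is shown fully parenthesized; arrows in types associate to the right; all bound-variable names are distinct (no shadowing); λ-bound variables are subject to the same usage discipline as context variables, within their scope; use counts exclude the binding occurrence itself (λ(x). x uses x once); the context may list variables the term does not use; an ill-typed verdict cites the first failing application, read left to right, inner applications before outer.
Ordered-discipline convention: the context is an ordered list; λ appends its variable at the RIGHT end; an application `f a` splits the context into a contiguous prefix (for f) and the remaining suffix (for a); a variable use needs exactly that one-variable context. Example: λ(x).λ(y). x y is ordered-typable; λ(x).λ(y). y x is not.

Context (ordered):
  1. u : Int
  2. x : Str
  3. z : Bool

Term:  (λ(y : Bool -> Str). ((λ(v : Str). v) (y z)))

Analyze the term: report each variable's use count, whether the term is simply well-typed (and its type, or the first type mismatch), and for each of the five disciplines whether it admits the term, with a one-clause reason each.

counts: u=0; x=0; z=1; y (λ-bound)=1; v (λ-bound)=1
uses in reading order: v, y, z
typing: well-typed at (Bool -> Str) -> Str
ordered: ✗ — needs weakening: u, x unused
linear: ✗ — needs weakening: u, x unused
affine: ✓ — at most one use each (u, x, z, y, v)
relevant: ✗ — needs weakening: u, x unused
unrestricted: ✓ — simply typable at (Bool -> Str) -> Str; W, C, E all held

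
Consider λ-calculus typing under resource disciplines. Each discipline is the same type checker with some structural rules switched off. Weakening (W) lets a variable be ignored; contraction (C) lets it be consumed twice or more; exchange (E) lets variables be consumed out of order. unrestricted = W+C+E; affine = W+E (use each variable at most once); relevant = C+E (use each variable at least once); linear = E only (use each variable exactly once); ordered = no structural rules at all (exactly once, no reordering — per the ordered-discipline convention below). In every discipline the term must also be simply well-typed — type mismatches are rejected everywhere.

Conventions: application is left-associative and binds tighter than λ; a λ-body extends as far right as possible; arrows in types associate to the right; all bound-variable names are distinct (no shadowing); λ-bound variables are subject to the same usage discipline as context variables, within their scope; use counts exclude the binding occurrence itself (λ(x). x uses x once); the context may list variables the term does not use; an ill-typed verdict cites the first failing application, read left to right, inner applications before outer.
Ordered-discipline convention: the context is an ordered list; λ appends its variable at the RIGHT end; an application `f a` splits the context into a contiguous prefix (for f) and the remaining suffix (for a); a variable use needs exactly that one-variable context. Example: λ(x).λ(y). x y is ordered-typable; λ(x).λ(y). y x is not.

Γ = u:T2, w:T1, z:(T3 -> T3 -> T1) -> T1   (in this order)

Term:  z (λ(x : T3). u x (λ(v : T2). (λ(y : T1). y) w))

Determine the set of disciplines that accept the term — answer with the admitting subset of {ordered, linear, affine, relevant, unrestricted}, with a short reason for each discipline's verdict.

admitting disciplines: none
counts: u: 1×, w: 1×, z: 1×, x (λ-bound): 1×, v (λ-bound): 0×, y (λ-bound): 1×
uses in reading order: z, u, x, y, w
typing: ill-typed: applying a non-function (T2)
ordered ✗ (the type mismatch rejects it)
linear ✗ (not simply typable)
affine ✗ (fails simple typing)
relevant ✗ (a type mismatch blocks all five)
unrestricted ✗ (the type mismatch rejects it)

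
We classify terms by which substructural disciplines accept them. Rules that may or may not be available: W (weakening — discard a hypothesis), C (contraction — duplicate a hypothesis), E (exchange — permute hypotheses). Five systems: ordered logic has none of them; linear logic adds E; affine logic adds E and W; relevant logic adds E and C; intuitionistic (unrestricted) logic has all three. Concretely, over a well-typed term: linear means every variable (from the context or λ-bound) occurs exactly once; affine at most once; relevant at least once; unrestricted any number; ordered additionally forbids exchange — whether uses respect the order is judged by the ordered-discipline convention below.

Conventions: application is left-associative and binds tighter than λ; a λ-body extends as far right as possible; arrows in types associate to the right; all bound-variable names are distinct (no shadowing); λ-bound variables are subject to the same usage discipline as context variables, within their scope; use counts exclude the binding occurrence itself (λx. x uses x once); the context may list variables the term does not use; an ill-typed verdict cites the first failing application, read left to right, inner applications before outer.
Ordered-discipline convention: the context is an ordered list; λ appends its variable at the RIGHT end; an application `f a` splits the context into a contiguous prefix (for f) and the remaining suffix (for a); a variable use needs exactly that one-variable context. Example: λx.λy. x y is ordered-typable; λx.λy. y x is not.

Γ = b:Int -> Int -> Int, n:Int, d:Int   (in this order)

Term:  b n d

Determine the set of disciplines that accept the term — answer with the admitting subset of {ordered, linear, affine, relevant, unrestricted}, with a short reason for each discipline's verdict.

admitted in: ordered, linear, affine, relevant, unrestricted
use counts: b=1, n=1, d=1
left-to-right use order: b, n, d
typing: ✓ — Int
ordered: ✓ — one use each (b, n, d); ordered split holds
linear: ✓ — each of b, n, d used exactly once
affine: ✓ — no duplicate uses among b, n, d
relevant: ✓ — none of b, n, d goes unused
unrestricted: ✓ — well-typed at Int; no restrictions here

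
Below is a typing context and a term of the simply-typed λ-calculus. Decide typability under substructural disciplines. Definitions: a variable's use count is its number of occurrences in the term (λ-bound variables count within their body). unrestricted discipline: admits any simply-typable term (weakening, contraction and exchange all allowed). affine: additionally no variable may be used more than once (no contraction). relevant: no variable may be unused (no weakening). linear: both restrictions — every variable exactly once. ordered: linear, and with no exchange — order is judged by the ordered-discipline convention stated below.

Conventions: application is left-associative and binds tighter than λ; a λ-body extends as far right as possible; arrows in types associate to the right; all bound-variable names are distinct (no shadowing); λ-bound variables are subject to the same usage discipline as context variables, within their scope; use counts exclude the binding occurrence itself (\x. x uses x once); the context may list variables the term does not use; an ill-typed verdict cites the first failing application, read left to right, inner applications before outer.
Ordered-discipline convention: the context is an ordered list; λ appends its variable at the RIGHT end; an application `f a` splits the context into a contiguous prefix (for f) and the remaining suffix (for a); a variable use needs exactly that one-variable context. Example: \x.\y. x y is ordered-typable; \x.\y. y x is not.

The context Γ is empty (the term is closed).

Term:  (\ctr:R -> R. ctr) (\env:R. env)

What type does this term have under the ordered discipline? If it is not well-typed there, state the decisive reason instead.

term : R -> R
counts: ctr (bound)=1, env (bound)=1
order of uses: ctr, env
typing: the term checks, with type R -> R
all disciplines: ordered ✓ · linear ✓ · affine ✓ · relevant ✓ · unrestricted ✓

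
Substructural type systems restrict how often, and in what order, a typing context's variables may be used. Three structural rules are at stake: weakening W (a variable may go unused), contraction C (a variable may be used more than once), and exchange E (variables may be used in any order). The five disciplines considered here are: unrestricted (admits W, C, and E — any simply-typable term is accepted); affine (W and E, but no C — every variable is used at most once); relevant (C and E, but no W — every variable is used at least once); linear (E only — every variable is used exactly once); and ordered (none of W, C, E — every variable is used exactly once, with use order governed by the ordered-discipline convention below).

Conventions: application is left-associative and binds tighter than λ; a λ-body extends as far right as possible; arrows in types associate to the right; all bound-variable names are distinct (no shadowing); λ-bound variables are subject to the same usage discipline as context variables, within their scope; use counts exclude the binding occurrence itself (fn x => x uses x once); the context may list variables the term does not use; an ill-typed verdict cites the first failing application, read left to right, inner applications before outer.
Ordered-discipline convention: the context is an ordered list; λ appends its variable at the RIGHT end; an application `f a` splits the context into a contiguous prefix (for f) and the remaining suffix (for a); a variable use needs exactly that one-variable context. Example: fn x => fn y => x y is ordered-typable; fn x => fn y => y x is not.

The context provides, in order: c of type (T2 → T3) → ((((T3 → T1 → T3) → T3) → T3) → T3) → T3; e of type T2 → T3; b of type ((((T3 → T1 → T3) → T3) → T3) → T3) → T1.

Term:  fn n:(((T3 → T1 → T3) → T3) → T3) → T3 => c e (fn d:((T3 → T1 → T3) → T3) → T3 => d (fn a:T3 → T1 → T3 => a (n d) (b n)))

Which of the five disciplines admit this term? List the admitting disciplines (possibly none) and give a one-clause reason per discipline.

admitted by: relevant, unrestricted
variable uses: c ×1, e ×1, b ×1, n [bound] ×2, d [bound] ×2, a [bound] ×1
order of uses: c, e, d, a, n, d, b, n
typing: well-typed at ((((T3 → T1 → T3) → T3) → T3) → T3) → T3
ordered ✗ (uses contraction: n ×2, d ×2)
linear ✗ (uses contraction: n ×2, d ×2)
affine ✗ (uses contraction: n ×2, d ×2)
relevant ✓ (none of c, e, b, n, d, a goes unused)
unrestricted ✓ (typability at ((((T3 → T1 → T3) → T3) → T3) → T3) → T3 is all that's needed)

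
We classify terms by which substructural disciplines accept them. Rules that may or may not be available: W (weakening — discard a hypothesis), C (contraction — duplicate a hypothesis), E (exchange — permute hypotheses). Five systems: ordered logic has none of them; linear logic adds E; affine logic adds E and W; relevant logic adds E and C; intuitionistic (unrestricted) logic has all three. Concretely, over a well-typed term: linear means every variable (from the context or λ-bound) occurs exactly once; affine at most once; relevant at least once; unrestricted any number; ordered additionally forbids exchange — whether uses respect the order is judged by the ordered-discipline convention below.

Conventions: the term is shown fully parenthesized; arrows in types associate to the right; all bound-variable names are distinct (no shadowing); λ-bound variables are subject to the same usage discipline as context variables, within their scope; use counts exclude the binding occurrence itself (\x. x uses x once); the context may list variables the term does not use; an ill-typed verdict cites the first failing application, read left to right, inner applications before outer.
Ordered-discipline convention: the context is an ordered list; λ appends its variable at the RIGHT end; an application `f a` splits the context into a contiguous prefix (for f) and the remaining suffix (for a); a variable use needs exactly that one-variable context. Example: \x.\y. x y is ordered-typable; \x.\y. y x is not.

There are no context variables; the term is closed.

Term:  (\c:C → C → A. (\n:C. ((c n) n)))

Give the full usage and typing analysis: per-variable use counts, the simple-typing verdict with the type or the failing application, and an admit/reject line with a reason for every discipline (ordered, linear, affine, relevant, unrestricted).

use counts: c (bound): 1×, n (bound): 2×
use order (left to right): c, n, n
typing: ✓ — (C → C → A) → C → A
ordered: ✗ — n ×2 used more than once (contraction)
linear: ✗ — n ×2 used more than once (contraction)
affine: ✗ — n ×2 used more than once (contraction)
relevant: ✓ — every one of c, n appears
unrestricted: ✓ — well-typed at (C → C → A) → C → A; no restrictions here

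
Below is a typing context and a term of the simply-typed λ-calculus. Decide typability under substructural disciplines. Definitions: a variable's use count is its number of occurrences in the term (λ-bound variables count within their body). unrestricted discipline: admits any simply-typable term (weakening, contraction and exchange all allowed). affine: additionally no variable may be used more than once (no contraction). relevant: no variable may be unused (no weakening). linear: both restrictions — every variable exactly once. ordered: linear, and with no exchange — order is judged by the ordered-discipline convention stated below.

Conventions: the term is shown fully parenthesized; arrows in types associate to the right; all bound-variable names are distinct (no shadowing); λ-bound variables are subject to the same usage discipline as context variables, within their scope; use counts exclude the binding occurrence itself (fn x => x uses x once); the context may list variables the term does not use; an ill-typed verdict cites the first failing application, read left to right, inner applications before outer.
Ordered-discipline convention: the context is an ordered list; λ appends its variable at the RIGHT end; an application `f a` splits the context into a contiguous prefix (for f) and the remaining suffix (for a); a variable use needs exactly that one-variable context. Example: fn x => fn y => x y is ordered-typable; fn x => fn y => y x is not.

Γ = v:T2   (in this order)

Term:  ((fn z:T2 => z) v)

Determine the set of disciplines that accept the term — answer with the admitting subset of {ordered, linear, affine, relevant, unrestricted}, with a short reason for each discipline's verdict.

admitted by: ordered, linear, affine, relevant, unrestricted
counts: v=1; z (λ-bound)=1
use order (left to right): z, v
typing: the term checks, with type T2
ordered: ✓, one use each (v, z); ordered split holds
linear: ✓, v, z: one use apiece
affine: ✓, none of v, z used more than once
relevant: ✓, every one of v, z appears
unrestricted: ✓, typability at T2 is all that's needed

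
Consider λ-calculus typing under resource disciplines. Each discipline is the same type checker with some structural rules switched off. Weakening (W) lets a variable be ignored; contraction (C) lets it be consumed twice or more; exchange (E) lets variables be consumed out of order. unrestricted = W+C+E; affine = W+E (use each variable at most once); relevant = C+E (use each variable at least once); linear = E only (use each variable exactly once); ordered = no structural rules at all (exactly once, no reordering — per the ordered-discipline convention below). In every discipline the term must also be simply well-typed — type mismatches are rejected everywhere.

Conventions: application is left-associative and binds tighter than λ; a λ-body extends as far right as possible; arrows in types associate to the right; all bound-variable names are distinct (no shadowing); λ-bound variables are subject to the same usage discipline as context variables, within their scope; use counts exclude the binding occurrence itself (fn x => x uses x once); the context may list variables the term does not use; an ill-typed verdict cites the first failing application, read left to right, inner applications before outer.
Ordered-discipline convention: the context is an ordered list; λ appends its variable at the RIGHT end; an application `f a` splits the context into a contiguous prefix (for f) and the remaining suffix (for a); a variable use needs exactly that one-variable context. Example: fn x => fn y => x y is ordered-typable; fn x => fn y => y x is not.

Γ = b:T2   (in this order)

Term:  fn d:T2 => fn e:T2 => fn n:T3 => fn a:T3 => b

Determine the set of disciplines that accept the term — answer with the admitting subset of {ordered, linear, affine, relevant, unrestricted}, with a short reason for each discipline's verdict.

accepted by: affine, unrestricted
use counts: b: 1×, d (bound): 0×, e (bound): 0×, n (bound): 0×, a (bound): 0×
use order (left to right): b
typing: ✓ — T2 → T2 → T3 → T3 → T2
ordered: ✗, needs weakening: d, e, n, a unused
linear: ✗, needs weakening: d, e, n, a unused
affine: ✓, no duplicate uses among b, d, e, n, a
relevant: ✗, needs weakening: d, e, n, a unused
unrestricted: ✓, typability at T2 → T2 → T3 → T3 → T2 is all that's needed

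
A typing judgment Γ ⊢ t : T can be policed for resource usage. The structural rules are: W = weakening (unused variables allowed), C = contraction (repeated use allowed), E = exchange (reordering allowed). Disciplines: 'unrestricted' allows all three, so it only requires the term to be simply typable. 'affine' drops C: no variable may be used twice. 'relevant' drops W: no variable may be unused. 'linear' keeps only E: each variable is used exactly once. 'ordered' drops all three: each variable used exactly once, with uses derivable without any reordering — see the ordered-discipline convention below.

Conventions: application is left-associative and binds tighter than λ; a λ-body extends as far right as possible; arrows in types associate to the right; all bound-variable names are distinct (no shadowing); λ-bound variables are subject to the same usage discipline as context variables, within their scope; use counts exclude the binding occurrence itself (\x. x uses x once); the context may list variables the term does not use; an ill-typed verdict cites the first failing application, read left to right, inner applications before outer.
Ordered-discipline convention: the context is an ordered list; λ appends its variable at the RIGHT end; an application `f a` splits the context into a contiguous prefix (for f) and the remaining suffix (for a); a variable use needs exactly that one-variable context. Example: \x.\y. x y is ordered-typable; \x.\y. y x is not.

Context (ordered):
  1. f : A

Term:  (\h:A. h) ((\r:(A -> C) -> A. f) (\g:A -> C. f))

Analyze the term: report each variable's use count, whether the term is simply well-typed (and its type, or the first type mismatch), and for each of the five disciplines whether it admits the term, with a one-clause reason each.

counts: f: 2, h [bound]: 1, r [bound]: 0, g [bound]: 0
order of uses: h, f, f
typing: well-typed — term : A
ordered: ✗ — repeated use of f ×2; unused: r, g — weakening required
linear: ✗ — repeated use of f ×2; unused: r, g — weakening required
affine: ✗ — repeated use of f ×2
relevant: ✗ — unused: r, g — weakening required
unrestricted: ✓ — well-typed at A; no restrictions here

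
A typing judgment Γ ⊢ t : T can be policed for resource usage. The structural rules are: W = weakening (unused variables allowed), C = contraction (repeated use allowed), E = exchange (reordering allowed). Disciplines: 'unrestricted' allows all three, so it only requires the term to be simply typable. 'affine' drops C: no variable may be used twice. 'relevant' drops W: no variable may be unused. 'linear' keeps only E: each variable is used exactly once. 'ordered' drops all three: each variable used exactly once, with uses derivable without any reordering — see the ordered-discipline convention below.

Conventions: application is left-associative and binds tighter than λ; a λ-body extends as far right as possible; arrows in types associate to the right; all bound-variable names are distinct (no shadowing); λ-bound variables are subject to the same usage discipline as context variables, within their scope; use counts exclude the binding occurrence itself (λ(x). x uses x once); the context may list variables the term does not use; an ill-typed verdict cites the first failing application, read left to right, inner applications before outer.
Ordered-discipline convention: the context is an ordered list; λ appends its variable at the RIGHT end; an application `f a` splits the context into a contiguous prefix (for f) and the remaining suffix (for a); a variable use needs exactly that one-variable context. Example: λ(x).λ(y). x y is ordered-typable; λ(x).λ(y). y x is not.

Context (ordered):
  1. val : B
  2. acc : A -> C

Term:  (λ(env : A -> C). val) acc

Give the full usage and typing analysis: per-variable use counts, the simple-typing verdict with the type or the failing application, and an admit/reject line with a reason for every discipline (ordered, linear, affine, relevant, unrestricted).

variable uses: val=1; acc=1; env (λ-bound)=0
left-to-right use order: val, acc
typing: the term checks, with type B
ordered: ✗ — needs weakening: env unused
linear: ✗ — needs weakening: env unused
affine: ✓ — no duplicate uses among val, acc, env
relevant: ✗ — needs weakening: env unused
unrestricted: ✓ — typability at B is all that's needed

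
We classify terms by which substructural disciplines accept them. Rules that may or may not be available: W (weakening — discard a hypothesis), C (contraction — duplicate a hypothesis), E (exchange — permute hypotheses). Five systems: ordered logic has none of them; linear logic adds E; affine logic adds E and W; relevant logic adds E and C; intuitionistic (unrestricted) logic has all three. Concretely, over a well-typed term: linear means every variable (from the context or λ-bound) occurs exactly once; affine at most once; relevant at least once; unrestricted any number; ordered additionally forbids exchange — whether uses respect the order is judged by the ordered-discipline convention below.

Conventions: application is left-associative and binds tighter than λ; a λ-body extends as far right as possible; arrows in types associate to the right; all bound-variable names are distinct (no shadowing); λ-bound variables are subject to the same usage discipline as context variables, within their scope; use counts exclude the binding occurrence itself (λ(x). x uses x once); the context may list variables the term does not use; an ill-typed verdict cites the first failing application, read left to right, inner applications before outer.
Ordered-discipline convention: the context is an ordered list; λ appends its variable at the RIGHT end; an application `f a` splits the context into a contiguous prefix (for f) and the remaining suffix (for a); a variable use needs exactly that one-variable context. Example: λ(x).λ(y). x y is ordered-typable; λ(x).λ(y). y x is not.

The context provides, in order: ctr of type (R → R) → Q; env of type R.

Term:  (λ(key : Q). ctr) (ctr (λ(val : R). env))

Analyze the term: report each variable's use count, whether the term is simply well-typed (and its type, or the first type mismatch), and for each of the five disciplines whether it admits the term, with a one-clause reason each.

use counts: ctr: 2×, env: 1×, key (λ-bound): 0×, val (λ-bound): 0×
uses in reading order: ctr, ctr, env
typing: well-typed — term : (R → R) → Q
ordered: ✗ — ctr ×2 used more than once (contraction); needs weakening: key, val unused
linear: ✗ — ctr ×2 used more than once (contraction); needs weakening: key, val unused
affine: ✗ — ctr ×2 used more than once (contraction)
relevant: ✗ — needs weakening: key, val unused
unrestricted: ✓ — typability at (R → R) → Q is all that's needed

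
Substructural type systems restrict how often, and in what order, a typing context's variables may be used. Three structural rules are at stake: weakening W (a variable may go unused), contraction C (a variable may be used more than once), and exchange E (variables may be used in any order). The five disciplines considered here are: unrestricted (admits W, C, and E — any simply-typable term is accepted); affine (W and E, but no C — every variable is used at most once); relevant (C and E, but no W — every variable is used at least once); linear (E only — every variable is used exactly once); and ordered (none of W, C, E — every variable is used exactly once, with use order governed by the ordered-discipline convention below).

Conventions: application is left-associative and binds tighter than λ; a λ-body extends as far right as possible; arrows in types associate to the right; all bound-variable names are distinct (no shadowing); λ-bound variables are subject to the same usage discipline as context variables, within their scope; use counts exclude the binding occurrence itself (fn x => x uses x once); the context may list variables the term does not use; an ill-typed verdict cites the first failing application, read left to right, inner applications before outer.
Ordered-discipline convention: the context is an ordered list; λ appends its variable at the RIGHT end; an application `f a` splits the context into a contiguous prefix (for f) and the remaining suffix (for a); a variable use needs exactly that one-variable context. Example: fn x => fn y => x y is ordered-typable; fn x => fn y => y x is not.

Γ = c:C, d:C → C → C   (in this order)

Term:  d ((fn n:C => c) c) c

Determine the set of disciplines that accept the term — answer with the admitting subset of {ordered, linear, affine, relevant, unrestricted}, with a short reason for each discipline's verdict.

admitted by: unrestricted
usage: c ×3; d ×1; n (λ-bound) ×0
use order (left to right): d, c, c, c
typing: ✓ — C
ordered ✗ (needs contraction — c ×3; n left unused)
linear ✗ (needs contraction — c ×3; n left unused)
affine ✗ (needs contraction — c ×3)
relevant ✗ (n left unused)
unrestricted ✓ (well-typed at C; no restrictions here)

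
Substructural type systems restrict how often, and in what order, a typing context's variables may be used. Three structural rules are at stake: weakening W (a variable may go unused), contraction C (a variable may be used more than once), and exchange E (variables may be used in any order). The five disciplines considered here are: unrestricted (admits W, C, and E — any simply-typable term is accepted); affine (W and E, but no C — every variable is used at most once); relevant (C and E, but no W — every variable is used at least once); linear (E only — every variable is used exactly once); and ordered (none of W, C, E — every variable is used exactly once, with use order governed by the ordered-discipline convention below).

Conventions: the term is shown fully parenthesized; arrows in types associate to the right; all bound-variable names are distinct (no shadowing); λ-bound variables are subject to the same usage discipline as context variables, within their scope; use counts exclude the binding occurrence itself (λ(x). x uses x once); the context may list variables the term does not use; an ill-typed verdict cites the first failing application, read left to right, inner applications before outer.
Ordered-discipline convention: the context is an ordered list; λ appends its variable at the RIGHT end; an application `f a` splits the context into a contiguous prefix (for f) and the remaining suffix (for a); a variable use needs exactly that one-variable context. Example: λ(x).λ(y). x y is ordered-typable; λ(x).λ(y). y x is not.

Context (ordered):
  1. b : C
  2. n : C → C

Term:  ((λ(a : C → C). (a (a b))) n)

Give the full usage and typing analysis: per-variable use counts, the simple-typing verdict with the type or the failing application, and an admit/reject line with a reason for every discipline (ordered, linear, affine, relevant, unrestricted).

usage: b=1, n=1, a [bound]=2
use order (left to right): a, a, b, n
typing: ✓ — C
ordered: ✗ — a ×2 used more than once (contraction)
linear: ✗ — a ×2 used more than once (contraction)
affine: ✗ — a ×2 used more than once (contraction)
relevant: ✓ — every one of b, n, a appears
unrestricted: ✓ — well-typed at C; no restrictions here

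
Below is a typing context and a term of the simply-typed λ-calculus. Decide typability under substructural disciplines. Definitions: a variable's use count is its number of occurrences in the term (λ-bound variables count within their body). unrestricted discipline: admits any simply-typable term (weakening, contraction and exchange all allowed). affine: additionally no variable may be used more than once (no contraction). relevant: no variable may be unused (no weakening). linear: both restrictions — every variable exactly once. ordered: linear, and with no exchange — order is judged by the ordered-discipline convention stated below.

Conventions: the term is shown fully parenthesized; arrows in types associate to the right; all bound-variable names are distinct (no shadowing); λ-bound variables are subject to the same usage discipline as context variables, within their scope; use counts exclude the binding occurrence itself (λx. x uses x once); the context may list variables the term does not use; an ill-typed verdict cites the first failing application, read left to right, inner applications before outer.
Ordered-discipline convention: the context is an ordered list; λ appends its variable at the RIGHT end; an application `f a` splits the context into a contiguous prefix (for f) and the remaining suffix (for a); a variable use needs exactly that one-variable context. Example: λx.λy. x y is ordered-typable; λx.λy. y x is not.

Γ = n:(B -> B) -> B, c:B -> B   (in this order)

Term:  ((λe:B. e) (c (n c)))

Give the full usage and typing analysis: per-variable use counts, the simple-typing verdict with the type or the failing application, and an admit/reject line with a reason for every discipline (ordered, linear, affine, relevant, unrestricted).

variable uses: n: 1, c: 2, e [bound]: 1
use order (left to right): e, c, n, c
typing: well-typed at B
ordered ✗ (needs contraction — c ×2)
linear ✗ (needs contraction — c ×2)
affine ✗ (needs contraction — c ×2)
relevant ✓ (none of n, c, e goes unused)
unrestricted ✓ (well-typed at B; no restrictions here)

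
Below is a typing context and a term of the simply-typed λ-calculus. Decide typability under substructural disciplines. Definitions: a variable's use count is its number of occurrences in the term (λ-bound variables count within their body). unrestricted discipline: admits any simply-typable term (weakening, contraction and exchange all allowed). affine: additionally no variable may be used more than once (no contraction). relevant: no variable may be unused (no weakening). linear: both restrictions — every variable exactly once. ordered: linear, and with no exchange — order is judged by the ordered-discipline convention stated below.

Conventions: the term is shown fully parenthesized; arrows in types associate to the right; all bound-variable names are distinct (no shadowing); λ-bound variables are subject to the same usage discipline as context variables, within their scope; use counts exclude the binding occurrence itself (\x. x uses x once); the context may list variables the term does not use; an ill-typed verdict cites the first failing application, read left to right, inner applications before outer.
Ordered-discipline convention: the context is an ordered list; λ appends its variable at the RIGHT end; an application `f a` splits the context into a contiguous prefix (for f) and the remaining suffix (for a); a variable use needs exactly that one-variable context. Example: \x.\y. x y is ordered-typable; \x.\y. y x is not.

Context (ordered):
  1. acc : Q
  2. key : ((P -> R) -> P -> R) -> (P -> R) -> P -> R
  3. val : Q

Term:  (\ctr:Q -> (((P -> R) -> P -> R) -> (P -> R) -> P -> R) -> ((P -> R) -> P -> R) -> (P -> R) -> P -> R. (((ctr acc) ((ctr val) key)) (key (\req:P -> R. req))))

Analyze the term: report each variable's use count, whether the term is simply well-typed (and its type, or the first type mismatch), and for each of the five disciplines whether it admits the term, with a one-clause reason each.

usage: acc=1, key=2, val=1, ctr (bound)=2, req (bound)=1
uses in reading order: ctr, acc, ctr, val, key, key, req
typing: the term checks, with type (Q -> (((P -> R) -> P -> R) -> (P -> R) -> P -> R) -> ((P -> R) -> P -> R) -> (P -> R) -> P -> R) -> (P -> R) -> P -> R
ordered: ✗ — uses contraction: key ×2, ctr ×2
linear: ✗ — uses contraction: key ×2, ctr ×2
affine: ✗ — uses contraction: key ×2, ctr ×2
relevant: ✓ — every one of acc, key, val, ctr, req appears
unrestricted: ✓ — type-checks ((Q -> (((P -> R) -> P -> R) -> (P -> R) -> P -> R) -> ((P -> R) -> P -> R) -> (P -> R) -> P -> R) -> (P -> R) -> P -> R) and nothing is barred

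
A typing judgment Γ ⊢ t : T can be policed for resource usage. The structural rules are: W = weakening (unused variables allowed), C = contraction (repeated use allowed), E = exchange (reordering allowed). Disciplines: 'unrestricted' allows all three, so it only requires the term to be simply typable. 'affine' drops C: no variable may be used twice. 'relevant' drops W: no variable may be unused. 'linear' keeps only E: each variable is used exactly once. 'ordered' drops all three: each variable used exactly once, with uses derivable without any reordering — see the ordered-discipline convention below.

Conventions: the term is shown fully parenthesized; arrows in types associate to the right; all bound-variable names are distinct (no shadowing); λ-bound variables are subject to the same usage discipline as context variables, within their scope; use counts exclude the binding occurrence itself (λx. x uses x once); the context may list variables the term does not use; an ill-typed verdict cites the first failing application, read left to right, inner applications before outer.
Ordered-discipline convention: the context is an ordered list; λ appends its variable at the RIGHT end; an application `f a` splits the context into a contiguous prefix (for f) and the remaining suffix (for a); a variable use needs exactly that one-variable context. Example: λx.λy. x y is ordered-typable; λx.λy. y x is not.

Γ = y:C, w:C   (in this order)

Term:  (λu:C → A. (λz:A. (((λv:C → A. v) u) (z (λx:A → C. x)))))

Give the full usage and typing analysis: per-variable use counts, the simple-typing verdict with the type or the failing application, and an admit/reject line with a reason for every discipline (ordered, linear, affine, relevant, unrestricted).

use counts: y: 0×; w: 0×; u (bound): 1×; z (bound): 1×; v (bound): 1×; x (bound): 1×
left-to-right use order: v, u, z, x
typing: ill-typed: non-function type A applied to an argument
ordered ✗ (fails simple typing)
linear ✗ (a type mismatch blocks all five)
affine ✗ (the type mismatch rejects it)
relevant ✗ (not simply typable)
unrestricted ✗ (fails simple typing)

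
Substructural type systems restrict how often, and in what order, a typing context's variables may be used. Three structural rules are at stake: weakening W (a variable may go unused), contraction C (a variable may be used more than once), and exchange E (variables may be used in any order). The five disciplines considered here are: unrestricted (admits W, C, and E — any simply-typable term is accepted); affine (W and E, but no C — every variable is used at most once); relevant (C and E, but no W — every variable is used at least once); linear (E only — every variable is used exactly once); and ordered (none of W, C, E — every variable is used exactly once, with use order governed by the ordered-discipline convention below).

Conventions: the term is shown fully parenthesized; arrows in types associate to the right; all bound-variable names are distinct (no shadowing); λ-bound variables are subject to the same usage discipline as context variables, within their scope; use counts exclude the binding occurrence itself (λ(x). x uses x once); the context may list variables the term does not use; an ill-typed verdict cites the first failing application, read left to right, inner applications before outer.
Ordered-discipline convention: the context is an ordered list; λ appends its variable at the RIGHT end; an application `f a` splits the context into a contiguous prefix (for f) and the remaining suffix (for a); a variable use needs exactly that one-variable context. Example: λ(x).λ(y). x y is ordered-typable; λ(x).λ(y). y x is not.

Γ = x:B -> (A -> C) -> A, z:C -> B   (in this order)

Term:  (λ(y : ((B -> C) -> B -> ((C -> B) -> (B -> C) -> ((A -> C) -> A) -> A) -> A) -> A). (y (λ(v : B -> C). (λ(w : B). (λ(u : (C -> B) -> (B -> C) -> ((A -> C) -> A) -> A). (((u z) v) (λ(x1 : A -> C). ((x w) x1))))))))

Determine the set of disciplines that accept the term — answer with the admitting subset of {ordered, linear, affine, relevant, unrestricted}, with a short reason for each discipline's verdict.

admitting disciplines: linear, affine, relevant, unrestricted
use counts: x ×1, z ×1, y (bound) ×1, v (bound) ×1, w (bound) ×1, u (bound) ×1, x1 (bound) ×1
uses in reading order: y, u, z, v, x, w, x1
typing: ✓ — (((B -> C) -> B -> ((C -> B) -> (B -> C) -> ((A -> C) -> A) -> A) -> A) -> A) -> A
ordered ✗ (no ordered split (uses run y, u, z, v, x, w, x1))
linear ✓ (x, z, y, v, w, u, x1: one use apiece)
affine ✓ (none of x, z, y, v, w, u, x1 used more than once)
relevant ✓ (at least one use each (x, z, y, v, w, u, x1))
unrestricted ✓ (simply typable at (((B -> C) -> B -> ((C -> B) -> (B -> C) -> ((A -> C) -> A) -> A) -> A) -> A) -> A; W, C, E all held)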